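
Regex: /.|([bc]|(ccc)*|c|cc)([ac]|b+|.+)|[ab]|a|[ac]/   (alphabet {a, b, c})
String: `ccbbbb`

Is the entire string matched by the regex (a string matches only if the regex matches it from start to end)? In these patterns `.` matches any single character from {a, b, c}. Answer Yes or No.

Yes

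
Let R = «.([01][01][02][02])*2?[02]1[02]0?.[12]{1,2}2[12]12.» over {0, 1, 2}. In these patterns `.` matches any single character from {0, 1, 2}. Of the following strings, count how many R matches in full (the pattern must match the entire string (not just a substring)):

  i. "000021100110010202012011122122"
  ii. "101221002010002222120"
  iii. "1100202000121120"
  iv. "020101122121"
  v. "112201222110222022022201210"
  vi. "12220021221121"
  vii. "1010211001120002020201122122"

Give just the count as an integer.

3

i → match
ii → match
iii → no match
iv → match
v → no match
vi → no match
vii → no match
Total matched: 3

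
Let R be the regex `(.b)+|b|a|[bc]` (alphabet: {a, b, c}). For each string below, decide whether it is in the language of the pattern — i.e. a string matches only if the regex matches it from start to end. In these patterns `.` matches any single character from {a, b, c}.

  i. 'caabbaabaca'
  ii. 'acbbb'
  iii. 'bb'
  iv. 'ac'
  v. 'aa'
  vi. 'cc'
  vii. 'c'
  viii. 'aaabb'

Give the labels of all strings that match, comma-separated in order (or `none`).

iii, vii

i → no match
ii → no match
iii → match
iv → no match
v → no match
vi → no match
vii → match
viii → no match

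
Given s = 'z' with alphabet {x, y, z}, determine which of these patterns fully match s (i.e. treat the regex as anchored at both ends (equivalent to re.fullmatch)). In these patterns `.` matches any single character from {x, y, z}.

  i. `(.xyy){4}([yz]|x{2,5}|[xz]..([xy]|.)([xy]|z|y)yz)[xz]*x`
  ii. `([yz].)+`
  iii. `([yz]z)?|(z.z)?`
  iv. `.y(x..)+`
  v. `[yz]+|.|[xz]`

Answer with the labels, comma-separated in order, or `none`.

i → no match — must end with 'x'
ii → no match
iii → no match
iv → no match
v → match

v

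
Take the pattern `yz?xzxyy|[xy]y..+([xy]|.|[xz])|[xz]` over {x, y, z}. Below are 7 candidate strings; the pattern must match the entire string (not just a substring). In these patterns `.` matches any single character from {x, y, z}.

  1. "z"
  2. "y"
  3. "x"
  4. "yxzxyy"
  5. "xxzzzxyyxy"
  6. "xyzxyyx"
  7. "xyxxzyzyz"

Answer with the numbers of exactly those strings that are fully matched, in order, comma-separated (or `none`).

1. "z" → match
2. "y" → no match
3. "x" → match
4. "yxzxyy" → match
5. "xxzzzxyyxy" → no match
6. "xyzxyyx" → match
7. "xyxxzyzyz" → match

1, 3, 4, 6, 7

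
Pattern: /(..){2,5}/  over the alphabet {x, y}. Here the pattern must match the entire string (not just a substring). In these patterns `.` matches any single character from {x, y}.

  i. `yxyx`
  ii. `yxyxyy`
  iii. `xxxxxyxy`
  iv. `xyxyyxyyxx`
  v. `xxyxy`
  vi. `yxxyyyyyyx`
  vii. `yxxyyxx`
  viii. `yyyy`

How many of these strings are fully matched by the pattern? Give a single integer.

i → match
ii → match
iii → match
iv → match
v → no match
vi → match
vii → no match
viii → match
Total matched: 6

6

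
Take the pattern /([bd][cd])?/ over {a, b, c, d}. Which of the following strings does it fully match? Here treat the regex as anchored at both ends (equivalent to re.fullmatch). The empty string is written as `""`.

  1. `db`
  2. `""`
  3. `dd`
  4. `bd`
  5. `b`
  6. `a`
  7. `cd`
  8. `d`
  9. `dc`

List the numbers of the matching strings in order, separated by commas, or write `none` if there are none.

1 → no match
2 → match
3 → match
4 → match
5 → no match
6 → no match
7 → no match
8 → no match
9 → match

2, 3, 4, 9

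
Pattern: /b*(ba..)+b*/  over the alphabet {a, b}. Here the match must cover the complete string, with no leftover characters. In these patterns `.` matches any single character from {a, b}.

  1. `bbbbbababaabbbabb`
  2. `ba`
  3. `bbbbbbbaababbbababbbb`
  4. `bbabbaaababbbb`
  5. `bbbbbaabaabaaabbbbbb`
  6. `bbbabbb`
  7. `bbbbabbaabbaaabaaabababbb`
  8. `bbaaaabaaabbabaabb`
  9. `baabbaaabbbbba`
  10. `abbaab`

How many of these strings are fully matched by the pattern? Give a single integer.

1

1 → no match
2. `ba` → no match
3 → no match
4 → no match
5 → no match
6. `bbbabbb` → match
7 → no match
8 → no match
9 → no match
10. `abbaab` → no match
Total matched: 1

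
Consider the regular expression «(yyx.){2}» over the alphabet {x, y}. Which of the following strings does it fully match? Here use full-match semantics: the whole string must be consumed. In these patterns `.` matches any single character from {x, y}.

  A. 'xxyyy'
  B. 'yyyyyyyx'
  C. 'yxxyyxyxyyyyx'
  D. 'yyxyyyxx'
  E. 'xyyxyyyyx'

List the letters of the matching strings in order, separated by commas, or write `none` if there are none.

A. 'xxyyy' → no match — must start with 'yyx'
B. 'yyyyyyyx' → no match — must start with 'yyx'
C → no match — must start with 'yyx'
D. 'yyxyyyxx' → match
E. 'xyyxyyyyx' → no match — must start with 'yyx'

D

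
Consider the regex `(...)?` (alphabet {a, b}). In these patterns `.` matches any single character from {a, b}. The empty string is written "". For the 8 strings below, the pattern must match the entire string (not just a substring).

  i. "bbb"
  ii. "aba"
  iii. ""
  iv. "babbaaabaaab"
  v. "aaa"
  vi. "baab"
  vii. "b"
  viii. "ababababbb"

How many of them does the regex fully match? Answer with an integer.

i → match
ii → match
iii → match
iv → no match
v → match
vi → no match
vii → no match
viii → no match
Total matched: 4

4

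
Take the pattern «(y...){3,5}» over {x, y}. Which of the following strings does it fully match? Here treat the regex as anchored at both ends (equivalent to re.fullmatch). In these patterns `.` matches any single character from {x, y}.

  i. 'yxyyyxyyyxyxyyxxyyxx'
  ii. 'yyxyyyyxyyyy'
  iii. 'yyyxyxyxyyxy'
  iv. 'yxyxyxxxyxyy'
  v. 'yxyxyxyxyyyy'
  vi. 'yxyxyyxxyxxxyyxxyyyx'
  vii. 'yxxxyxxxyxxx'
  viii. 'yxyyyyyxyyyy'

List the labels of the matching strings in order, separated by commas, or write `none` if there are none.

i, ii, iii, iv, v, vi, vii, viii

i → match
ii. 'yyxyyyyxyyyy' → match
iii. 'yyyxyxyxyyxy' → match
iv. 'yxyxyxxxyxyy' → match
v. 'yxyxyxyxyyyy' → match
vi → match
vii. 'yxxxyxxxyxxx' → match
viii. 'yxyyyyyxyyyy' → match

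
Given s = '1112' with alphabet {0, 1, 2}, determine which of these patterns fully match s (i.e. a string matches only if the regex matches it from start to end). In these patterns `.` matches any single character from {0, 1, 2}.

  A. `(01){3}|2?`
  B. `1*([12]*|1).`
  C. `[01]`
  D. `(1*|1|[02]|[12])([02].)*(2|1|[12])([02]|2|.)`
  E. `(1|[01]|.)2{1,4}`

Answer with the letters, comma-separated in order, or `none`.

B, D

A → no match
B → match
C → no match
D → match
E → no match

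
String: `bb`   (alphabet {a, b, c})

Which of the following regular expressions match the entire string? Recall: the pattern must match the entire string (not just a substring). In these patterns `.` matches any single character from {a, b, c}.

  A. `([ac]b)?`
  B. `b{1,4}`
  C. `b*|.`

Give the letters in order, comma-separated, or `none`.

B, C

A → no match
B → match
C → match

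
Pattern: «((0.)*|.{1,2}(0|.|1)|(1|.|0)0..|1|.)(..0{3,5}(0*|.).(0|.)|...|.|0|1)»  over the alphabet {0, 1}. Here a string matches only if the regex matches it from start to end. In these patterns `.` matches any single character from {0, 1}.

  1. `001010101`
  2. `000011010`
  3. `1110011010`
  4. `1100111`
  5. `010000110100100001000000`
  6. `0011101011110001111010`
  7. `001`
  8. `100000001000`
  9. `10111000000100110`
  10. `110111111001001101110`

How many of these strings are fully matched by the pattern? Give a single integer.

1

1. `001010101` → no match
2. `000011010` → no match
3. `1110011010` → no match
4. `1100111` → no match
5 → no match
6 → no match
7. `001` → match
8. `100000001000` → no match
9 → no match
10 → no match
Total matched: 1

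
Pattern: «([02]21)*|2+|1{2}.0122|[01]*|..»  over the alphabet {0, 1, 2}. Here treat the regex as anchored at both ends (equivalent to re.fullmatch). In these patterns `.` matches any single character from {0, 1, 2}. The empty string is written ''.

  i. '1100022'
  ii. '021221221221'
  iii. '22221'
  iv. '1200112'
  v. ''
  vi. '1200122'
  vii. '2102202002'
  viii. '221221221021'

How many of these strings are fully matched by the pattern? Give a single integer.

i → no match
ii → match
iii → no match
iv → no match
v → match
vi → no match
vii → no match
viii → match
Total matched: 3

3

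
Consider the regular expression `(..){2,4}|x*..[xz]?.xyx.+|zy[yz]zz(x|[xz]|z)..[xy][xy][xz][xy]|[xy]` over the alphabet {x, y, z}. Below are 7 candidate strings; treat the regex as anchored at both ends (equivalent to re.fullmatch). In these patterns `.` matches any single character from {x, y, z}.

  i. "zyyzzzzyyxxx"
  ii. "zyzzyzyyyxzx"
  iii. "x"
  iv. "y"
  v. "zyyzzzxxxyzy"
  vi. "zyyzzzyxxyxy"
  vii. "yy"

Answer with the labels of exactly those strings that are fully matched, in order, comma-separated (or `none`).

i, iii, iv, v, vi

i → match
ii → no match
iii → match
iv → match
v → match
vi → match
vii → no match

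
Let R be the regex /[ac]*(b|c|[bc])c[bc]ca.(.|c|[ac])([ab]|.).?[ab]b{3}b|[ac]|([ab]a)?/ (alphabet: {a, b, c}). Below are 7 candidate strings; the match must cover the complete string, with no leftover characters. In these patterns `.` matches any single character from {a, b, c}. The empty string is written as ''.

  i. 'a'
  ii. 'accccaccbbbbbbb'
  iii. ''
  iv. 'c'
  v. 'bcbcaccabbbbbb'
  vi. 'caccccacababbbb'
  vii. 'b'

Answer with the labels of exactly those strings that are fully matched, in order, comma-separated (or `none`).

i. 'a' → match
ii → match
iii. '' → match
iv. 'c' → match
v → match
vi → match
vii. 'b' → no match

i, ii, iii, iv, v, vi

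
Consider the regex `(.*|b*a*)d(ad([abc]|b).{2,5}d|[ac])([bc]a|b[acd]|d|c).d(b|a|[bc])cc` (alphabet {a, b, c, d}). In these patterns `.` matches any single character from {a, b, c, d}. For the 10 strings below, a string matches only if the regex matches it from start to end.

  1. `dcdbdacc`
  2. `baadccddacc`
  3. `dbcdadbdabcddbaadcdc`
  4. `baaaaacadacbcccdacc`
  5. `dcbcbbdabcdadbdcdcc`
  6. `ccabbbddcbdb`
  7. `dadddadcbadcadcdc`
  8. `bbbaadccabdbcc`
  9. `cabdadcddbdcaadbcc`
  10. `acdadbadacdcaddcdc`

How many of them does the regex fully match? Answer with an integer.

1. `dcdbdacc` → match
2. `baadccddacc` → match
3 → no match — must end with `cc`
4 → no match
5 → no match
6. `ccabbbddcbdb` → no match — must end with `cc`
7 → no match — must end with `cc`
8 → match
9 → match
10 → no match — must end with `cc`
Total matched: 4

4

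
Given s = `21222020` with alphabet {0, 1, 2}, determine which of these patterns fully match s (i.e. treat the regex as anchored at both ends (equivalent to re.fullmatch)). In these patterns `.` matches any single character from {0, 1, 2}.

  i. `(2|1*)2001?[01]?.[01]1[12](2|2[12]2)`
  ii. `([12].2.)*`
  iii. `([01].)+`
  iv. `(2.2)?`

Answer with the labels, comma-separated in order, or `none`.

ii

i → no match — must end with `2`
ii → match
iii → no match
iv → no match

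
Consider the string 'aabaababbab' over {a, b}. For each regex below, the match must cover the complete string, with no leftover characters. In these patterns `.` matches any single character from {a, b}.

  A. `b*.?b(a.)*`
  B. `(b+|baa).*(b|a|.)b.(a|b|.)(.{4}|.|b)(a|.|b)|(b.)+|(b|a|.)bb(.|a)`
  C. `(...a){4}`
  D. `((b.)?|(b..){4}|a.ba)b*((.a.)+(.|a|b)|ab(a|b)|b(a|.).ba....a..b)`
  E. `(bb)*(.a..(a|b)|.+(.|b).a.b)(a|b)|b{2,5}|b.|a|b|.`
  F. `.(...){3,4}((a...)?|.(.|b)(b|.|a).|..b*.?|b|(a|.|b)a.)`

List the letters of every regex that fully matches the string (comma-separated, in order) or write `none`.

A → no match
B → no match
C → no match — must end with 'a'
D → no match
E → no match
F → match

F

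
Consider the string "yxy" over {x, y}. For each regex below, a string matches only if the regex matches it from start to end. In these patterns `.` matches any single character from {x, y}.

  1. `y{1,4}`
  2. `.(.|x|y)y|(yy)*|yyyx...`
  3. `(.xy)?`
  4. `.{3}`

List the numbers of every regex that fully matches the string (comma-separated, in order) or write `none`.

2, 3, 4

1 → no match
2 → match
3 → match
4 → match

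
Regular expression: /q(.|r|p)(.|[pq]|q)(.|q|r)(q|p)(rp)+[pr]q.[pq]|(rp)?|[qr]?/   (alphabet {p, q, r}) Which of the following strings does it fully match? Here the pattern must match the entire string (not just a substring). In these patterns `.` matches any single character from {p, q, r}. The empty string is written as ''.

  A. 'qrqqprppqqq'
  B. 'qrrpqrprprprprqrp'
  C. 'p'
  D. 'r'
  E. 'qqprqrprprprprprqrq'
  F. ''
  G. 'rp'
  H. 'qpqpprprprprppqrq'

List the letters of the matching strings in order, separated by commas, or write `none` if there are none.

A, B, D, E, F, G, H

A → match
B → match
C → no match
D → match
E → match
F → match
G → match
H → match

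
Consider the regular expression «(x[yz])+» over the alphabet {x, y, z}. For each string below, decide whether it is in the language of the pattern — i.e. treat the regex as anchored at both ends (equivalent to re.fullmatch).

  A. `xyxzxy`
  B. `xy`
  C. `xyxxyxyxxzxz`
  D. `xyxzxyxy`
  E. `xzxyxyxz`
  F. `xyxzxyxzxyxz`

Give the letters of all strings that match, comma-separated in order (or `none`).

A. `xyxzxy` → match
B. `xy` → match
C. `xyxxyxyxxzxz` → no match
D. `xyxzxyxy` → match
E. `xzxyxyxz` → match
F. `xyxzxyxzxyxz` → match

A, B, D, E, F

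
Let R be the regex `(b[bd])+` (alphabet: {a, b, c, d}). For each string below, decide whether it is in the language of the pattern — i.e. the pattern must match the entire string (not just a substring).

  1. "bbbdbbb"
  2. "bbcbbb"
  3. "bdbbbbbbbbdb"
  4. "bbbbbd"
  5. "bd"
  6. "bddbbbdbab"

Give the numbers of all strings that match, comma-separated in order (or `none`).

4, 5

1 → no match
2 → no match
3 → no match
4 → match
5 → match
6 → no match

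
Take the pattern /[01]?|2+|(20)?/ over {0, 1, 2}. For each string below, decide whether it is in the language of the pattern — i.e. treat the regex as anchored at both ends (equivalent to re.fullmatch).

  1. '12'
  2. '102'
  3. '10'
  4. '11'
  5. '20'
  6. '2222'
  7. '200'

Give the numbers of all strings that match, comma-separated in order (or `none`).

5, 6

1 → no match
2 → no match
3 → no match
4 → no match
5 → match
6 → match
7 → no match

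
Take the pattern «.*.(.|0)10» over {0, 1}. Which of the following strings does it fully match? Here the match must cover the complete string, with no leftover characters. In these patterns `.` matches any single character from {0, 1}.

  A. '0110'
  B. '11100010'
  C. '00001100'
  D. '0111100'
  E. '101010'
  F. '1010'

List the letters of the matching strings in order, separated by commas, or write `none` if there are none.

A, B, E, F

A → match
B → match
C → no match — must end with '10'
D → no match — must end with '10'
E → match
F → match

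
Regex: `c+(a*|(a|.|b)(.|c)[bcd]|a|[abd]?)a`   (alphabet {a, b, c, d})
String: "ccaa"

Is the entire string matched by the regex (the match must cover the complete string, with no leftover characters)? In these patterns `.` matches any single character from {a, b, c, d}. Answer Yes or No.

Yes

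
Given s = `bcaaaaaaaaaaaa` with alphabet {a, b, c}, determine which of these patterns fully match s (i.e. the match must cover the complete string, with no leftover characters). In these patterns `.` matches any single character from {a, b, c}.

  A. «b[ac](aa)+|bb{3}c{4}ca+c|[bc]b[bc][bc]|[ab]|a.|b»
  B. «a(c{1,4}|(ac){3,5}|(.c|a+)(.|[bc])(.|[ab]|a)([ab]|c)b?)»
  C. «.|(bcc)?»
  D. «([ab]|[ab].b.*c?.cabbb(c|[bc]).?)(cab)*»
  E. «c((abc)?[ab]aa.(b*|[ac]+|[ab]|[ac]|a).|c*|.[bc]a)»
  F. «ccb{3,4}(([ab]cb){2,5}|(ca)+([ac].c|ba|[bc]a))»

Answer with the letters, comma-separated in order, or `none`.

A → match
B → no match — must start with `a`
C → no match
D → no match
E → no match — must start with `c`
F → no match — must start with `ccb`

A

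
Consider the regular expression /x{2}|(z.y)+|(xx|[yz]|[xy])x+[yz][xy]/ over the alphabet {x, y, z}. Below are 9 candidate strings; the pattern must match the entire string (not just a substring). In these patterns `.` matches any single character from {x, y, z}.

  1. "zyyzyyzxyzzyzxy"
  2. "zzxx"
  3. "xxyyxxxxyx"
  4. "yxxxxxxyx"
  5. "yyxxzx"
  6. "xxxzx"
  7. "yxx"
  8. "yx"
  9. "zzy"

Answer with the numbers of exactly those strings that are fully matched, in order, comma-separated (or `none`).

1 → match
2 → no match
3 → no match
4 → match
5 → no match
6 → match
7 → no match
8 → no match
9 → match

1, 4, 6, 9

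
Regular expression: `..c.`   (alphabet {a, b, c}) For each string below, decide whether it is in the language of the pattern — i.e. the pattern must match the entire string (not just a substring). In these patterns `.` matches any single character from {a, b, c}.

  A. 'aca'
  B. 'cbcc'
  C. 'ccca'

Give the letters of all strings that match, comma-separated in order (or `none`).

A → no match
B → match
C → match

B, C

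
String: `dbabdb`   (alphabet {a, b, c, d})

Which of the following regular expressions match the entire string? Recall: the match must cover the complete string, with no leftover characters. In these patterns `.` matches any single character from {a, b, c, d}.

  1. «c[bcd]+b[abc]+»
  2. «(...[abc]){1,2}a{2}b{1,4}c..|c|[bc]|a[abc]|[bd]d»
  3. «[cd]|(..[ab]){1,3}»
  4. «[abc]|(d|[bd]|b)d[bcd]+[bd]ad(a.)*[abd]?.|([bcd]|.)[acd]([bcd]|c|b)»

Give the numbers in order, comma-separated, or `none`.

3

1 → no match — must start with `c`
2 → no match
3 → match
4 → no match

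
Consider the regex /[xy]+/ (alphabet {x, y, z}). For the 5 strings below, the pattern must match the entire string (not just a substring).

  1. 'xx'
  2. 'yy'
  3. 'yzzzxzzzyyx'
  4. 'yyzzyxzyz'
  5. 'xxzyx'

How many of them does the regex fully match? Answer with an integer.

1 → match
2 → match
3 → no match
4 → no match
5 → no match
Total matched: 2

2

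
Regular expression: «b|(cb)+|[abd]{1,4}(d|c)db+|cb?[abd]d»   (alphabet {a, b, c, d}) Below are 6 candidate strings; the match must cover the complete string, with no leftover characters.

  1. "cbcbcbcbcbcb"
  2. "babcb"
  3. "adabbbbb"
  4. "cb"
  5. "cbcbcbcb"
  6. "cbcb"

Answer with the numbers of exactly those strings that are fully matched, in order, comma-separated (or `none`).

1, 4, 5, 6

1 → match
2 → no match
3 → no match
4 → match
5 → match
6 → match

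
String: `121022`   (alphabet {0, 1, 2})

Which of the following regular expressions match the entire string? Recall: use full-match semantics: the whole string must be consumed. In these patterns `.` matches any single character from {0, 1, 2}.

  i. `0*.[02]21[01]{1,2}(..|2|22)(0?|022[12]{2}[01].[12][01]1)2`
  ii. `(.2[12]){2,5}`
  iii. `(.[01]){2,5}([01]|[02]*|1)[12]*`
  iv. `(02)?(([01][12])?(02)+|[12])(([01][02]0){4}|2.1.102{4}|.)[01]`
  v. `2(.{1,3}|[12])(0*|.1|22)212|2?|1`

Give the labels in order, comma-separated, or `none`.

ii

i → no match
ii → match
iii → no match
iv → no match
v → no match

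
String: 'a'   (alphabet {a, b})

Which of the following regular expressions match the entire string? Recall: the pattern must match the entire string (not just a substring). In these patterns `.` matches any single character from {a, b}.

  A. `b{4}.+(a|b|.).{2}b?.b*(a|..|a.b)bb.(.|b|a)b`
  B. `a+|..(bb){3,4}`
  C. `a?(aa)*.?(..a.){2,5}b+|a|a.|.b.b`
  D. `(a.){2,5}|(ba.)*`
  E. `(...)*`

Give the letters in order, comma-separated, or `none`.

A → no match — must start with 'b'
B → match
C → match
D → no match
E → no match

B, C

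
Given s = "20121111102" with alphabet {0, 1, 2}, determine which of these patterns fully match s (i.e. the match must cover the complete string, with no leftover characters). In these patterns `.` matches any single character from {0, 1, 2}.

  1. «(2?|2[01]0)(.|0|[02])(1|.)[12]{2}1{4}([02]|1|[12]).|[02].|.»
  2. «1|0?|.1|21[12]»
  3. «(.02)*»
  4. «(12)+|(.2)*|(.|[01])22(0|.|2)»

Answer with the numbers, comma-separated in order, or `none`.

1 → match
2 → no match
3 → no match
4 → no match

1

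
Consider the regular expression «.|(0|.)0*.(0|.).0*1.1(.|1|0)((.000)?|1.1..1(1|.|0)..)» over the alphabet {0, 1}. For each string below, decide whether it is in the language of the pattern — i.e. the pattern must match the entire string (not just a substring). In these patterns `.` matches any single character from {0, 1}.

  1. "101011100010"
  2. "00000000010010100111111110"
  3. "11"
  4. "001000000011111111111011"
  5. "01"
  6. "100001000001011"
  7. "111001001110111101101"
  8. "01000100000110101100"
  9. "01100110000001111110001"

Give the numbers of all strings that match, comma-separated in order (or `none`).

1 → no match
2 → no match
3 → no match
4 → no match
5 → no match
6 → match
7 → no match
8 → no match
9 → no match

6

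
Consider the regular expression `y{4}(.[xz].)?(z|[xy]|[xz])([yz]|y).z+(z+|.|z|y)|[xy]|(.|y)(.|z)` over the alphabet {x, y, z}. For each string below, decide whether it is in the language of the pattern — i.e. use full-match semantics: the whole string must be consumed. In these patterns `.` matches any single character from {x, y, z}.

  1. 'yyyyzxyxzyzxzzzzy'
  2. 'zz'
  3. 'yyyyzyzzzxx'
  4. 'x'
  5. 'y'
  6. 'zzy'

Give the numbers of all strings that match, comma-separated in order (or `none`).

2, 4, 5

1 → no match
2. 'zz' → match
3. 'yyyyzyzzzxx' → no match
4. 'x' → match
5. 'y' → match
6. 'zzy' → no match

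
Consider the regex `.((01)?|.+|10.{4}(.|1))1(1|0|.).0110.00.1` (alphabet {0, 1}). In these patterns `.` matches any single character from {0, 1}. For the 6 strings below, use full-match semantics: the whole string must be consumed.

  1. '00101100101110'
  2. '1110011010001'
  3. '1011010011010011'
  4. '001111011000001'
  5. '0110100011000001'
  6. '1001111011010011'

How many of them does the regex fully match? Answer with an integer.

1 → no match — must end with '1'
2 → match
3 → no match
4 → match
5 → match
6 → match
Total matched: 4

4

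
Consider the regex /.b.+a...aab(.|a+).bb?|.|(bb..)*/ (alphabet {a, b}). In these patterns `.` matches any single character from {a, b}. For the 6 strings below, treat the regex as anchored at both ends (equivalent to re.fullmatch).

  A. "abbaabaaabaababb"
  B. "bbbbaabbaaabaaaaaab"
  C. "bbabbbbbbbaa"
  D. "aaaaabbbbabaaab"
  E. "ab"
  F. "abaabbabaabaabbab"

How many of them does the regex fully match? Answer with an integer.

A → match
B → match
C → match
D → no match
E → no match
F → no match
Total matched: 3

3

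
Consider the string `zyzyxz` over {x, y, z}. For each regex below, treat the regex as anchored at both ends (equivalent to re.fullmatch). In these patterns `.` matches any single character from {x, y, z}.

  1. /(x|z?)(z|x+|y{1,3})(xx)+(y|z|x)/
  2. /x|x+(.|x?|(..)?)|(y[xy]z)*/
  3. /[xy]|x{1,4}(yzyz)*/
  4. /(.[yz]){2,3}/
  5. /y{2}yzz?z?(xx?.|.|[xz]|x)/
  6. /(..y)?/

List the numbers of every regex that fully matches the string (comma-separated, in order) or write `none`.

4

1 → no match
2 → no match
3 → no match
4 → match
5 → no match — must start with `y`
6 → no match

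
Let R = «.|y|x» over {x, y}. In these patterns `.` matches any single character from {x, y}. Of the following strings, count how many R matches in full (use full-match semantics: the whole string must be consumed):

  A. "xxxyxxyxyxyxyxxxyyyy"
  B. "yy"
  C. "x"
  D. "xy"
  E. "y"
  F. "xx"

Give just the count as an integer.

A → no match
B → no match
C → match
D → no match
E → match
F → no match
Total matched: 2

2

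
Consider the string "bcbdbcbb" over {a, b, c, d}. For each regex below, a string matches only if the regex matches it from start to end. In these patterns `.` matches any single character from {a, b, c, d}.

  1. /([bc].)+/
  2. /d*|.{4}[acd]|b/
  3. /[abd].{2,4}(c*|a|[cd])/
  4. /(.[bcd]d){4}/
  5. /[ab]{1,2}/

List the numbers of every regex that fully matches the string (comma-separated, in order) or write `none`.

1 → match
2 → no match
3 → no match
4 → no match — must end with "d"
5 → no match

1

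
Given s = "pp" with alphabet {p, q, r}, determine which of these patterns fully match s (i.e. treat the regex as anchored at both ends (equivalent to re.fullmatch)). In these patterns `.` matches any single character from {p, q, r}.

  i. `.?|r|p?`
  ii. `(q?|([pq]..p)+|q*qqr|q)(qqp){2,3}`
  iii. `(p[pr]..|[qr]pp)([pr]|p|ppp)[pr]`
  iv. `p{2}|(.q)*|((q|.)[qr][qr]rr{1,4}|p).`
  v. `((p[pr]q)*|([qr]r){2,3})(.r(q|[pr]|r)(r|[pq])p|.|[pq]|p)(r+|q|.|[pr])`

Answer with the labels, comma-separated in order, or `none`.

i → no match
ii → no match — must end with "qqp"
iii → no match
iv → match
v → match

iv, v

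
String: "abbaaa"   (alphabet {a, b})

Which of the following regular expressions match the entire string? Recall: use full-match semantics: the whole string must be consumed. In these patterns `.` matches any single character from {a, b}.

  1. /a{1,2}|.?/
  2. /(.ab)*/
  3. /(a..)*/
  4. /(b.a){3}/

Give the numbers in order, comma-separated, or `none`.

3

1 → no match
2 → no match
3 → match
4 → no match — must start with "b"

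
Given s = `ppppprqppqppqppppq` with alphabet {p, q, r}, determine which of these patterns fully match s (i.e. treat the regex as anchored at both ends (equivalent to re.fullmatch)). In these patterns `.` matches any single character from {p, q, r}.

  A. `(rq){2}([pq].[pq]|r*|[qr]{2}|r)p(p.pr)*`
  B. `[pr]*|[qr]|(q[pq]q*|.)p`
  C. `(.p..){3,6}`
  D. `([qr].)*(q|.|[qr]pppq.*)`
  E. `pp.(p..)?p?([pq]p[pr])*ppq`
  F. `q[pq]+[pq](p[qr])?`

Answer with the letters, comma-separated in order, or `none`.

E

A → no match — must start with `rq`
B → no match
C → no match
D → no match
E → match
F → no match — must start with `q`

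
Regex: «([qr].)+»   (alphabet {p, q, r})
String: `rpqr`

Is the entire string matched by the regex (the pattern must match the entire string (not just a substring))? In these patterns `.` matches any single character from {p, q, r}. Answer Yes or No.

Yes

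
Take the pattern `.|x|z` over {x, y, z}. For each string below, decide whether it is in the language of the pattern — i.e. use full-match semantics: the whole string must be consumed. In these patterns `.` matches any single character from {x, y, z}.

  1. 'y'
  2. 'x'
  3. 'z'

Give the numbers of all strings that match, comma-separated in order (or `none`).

1, 2, 3

1 → match
2 → match
3 → match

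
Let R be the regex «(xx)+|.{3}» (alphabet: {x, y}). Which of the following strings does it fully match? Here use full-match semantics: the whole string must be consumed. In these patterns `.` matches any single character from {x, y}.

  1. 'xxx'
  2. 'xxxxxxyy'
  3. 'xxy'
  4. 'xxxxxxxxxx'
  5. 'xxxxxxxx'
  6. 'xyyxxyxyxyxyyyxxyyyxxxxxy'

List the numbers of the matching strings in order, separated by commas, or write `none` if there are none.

1, 3, 4, 5

1 → match
2 → no match
3 → match
4 → match
5 → match
6 → no match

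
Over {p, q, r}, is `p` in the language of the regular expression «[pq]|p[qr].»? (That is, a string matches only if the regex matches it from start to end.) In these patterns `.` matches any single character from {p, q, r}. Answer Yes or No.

Yes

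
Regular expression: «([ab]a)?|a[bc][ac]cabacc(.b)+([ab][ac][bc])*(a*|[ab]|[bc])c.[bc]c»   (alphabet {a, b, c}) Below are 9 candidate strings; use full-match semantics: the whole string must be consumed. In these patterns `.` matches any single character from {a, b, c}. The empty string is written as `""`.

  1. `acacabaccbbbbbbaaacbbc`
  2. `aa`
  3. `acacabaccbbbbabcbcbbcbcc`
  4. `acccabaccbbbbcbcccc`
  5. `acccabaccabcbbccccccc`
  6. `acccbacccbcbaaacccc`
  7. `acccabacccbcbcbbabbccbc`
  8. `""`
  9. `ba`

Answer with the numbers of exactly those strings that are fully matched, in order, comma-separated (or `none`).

1 → match
2. `aa` → match
3 → match
4 → match
5 → match
6 → no match
7 → match
8. `""` → match
9. `ba` → match

1, 2, 3, 4, 5, 7, 8, 9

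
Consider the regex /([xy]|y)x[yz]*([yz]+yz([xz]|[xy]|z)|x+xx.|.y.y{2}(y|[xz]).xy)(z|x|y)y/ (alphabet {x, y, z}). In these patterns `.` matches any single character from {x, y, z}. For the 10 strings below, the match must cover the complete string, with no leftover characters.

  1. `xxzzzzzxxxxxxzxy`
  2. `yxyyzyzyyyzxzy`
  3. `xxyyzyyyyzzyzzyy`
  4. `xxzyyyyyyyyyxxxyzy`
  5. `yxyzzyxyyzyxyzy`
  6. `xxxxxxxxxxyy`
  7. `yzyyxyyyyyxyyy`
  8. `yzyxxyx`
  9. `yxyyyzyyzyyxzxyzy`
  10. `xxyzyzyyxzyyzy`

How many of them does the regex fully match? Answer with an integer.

7

1 → match
2 → match
3 → match
4 → match
5 → match
6. `xxxxxxxxxxyy` → match
7 → no match
8. `yzyxxyx` → no match — must end with `y`
9 → match
10 → no match
Total matched: 7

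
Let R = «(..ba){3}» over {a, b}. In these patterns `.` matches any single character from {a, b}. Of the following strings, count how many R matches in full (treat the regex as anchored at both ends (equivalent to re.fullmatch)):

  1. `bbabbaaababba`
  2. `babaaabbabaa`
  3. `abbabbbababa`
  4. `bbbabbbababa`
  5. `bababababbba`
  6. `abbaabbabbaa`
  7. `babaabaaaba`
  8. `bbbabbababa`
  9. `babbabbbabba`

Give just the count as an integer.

3

1 → no match
2. `babaaabbabaa` → no match — must end with `ba`
3. `abbabbbababa` → match
4. `bbbabbbababa` → match
5. `bababababbba` → match
6. `abbaabbabbaa` → no match — must end with `ba`
7. `babaabaaaba` → no match
8. `bbbabbababa` → no match
9. `babbabbbabba` → no match
Total matched: 3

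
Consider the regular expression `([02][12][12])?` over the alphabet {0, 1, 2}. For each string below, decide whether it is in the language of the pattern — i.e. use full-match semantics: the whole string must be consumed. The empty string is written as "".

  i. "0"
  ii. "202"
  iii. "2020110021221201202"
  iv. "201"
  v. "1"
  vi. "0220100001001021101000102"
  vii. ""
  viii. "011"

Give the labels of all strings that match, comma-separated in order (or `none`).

i → no match
ii → no match
iii → no match
iv → no match
v → no match
vi → no match
vii → match
viii → match

vii, viii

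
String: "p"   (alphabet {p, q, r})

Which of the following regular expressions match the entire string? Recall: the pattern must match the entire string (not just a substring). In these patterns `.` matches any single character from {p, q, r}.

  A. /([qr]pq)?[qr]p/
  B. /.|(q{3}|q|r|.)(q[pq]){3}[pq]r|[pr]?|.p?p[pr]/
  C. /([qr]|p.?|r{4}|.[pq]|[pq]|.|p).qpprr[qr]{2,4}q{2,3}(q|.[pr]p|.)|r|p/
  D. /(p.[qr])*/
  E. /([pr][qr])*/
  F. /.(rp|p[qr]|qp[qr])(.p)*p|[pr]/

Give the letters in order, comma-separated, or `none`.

A → no match
B → match
C → match
D → no match
E → no match
F → match

B, C, F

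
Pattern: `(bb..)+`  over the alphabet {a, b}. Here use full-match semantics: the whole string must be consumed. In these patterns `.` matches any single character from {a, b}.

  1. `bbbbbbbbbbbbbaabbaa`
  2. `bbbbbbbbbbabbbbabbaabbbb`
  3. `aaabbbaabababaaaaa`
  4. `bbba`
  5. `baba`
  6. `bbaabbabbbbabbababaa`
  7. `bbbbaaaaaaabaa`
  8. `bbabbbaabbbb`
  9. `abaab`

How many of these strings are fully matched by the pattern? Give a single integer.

1 → no match
2 → match
3 → no match — must start with `bb`
4 → match
5 → no match — must start with `bb`
6 → no match
7 → no match
8 → match
9 → no match — must start with `bb`
Total matched: 3

3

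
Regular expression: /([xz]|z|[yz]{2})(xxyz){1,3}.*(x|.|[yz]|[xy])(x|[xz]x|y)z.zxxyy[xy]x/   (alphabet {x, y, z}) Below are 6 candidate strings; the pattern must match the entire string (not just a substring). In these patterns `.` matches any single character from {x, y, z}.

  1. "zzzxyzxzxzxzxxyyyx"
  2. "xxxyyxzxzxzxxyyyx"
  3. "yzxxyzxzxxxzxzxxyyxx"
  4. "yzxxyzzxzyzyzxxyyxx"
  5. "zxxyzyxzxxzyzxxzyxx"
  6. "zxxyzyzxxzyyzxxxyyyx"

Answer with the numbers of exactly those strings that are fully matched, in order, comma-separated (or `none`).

3, 4

1 → no match
2 → no match
3 → match
4 → match
5 → no match
6 → no match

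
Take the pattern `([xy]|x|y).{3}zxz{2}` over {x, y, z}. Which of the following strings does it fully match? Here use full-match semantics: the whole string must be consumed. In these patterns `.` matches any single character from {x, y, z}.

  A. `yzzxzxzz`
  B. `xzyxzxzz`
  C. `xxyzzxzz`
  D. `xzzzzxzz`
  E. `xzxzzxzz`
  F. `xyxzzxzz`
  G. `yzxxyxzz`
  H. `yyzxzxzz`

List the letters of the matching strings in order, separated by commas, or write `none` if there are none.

A → match
B → match
C → match
D → match
E → match
F → match
G → no match
H → match

A, B, C, D, E, F, H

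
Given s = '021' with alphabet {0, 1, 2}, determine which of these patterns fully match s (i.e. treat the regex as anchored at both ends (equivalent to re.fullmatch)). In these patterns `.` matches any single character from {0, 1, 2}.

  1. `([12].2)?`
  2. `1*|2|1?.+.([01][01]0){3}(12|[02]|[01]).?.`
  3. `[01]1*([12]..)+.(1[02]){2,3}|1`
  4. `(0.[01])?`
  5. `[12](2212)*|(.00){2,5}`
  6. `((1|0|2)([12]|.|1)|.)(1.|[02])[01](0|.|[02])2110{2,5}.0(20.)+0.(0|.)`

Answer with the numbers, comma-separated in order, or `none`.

1 → no match
2 → no match
3 → no match
4 → match
5 → no match
6 → no match

4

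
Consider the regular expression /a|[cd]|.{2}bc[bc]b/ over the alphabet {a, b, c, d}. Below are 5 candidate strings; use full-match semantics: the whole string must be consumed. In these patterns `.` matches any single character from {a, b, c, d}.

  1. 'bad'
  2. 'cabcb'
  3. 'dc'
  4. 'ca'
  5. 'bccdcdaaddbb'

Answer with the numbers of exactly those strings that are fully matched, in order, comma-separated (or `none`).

1 → no match
2 → no match
3 → no match
4 → no match
5 → no match

none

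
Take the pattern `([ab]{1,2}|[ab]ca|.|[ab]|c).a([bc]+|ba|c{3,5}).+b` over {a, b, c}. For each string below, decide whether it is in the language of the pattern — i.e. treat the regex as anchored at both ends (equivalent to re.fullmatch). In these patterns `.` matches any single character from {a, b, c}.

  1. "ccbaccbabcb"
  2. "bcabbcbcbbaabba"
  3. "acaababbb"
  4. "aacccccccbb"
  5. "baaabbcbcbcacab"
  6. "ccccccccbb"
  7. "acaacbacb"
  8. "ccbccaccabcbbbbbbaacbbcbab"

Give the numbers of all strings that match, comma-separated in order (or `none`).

1. "ccbaccbabcb" → no match
2 → no match — must end with "b"
3. "acaababbb" → no match
4. "aacccccccbb" → no match
5 → match
6. "ccccccccbb" → no match
7. "acaacbacb" → no match
8 → no match

5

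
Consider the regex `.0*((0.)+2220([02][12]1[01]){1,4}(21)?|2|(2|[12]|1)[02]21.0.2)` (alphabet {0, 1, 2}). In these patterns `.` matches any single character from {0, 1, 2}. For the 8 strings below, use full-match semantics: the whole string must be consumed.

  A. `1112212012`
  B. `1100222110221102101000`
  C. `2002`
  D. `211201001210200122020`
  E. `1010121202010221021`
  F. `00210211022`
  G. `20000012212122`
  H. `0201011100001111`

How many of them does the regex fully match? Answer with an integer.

1

A → no match
B → no match
C → match
D → no match
E → no match
F → no match
G → no match
H → no match
Total matched: 1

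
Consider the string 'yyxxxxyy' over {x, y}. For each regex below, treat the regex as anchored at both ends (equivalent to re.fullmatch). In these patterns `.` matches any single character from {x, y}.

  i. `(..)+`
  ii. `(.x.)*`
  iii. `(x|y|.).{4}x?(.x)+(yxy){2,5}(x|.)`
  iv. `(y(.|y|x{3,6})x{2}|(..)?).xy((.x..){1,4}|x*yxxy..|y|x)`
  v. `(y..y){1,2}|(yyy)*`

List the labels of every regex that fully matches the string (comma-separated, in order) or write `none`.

i, iv

i → match
ii → no match
iii → no match
iv → match
v → no match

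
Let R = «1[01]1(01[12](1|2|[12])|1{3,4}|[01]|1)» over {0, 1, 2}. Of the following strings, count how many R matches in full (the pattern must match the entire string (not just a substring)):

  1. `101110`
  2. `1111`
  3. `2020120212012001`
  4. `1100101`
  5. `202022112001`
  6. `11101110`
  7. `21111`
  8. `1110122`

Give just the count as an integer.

2

1. `101110` → no match
2. `1111` → match
3 → no match — must start with `1`
4. `1100101` → no match
5. `202022112001` → no match — must start with `1`
6. `11101110` → no match
7. `21111` → no match — must start with `1`
8. `1110122` → match
Total matched: 2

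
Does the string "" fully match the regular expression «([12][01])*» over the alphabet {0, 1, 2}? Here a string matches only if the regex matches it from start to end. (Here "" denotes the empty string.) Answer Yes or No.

Yes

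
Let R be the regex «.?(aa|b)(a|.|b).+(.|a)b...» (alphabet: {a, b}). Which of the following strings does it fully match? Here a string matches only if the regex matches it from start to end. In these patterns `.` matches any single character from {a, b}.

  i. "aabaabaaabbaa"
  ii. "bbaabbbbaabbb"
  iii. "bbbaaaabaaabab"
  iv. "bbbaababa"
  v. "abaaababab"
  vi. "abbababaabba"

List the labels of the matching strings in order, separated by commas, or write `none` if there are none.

i, iv

i → match
ii → no match
iii → no match
iv. "bbbaababa" → match
v. "abaaababab" → no match
vi. "abbababaabba" → no match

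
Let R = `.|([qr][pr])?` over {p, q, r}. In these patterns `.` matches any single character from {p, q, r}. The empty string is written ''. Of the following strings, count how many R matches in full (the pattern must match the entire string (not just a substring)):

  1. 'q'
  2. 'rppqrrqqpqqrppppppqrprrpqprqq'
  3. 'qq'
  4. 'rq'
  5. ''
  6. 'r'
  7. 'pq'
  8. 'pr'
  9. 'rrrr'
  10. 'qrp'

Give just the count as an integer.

1 → match
2 → no match
3 → no match
4 → no match
5 → match
6 → match
7 → no match
8 → no match
9 → no match
10 → no match
Total matched: 3

3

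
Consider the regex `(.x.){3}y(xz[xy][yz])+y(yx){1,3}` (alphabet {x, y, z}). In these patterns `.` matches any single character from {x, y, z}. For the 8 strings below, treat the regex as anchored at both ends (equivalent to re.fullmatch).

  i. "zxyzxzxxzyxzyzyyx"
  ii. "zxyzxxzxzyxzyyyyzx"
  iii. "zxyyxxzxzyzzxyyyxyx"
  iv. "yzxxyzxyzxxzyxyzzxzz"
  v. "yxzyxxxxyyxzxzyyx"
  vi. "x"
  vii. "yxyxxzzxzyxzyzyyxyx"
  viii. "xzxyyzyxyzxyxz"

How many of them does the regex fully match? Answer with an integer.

3

i → match
ii → no match — must end with "yx"
iii → no match
iv → no match — must end with "yx"
v → match
vi. "x" → no match — must end with "yx"
vii → match
viii → no match — must end with "yx"
Total matched: 3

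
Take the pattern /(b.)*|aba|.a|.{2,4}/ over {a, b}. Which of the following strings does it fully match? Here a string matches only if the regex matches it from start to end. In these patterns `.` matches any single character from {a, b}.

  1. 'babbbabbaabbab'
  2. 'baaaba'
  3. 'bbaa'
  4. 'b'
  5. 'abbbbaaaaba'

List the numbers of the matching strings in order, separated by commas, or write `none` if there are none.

3

1 → no match
2 → no match
3 → match
4 → no match
5 → no match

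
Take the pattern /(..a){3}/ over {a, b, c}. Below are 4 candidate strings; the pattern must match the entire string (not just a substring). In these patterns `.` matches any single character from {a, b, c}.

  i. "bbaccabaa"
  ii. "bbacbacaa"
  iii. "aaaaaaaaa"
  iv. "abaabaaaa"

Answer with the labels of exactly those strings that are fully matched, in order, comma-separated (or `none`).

i, ii, iii, iv

i → match
ii → match
iii → match
iv → match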